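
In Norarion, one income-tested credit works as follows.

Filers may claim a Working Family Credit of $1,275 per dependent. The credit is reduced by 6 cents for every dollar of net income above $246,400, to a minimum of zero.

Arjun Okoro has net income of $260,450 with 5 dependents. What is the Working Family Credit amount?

$5,532

Working Family Credit: base = 5 × $1,275 = $6,375. 6% of the $14,050 excess over $246,400 is $843; credit = $6,375 − $843 = $5,532.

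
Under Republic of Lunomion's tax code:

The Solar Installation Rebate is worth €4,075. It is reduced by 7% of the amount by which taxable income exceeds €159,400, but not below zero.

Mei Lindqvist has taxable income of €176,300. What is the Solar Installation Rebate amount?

Solar Installation Rebate: 7% of the €16,900 excess over €159,400 is €1,183; credit = €4,075 − €1,183 = €2,892.

€2,892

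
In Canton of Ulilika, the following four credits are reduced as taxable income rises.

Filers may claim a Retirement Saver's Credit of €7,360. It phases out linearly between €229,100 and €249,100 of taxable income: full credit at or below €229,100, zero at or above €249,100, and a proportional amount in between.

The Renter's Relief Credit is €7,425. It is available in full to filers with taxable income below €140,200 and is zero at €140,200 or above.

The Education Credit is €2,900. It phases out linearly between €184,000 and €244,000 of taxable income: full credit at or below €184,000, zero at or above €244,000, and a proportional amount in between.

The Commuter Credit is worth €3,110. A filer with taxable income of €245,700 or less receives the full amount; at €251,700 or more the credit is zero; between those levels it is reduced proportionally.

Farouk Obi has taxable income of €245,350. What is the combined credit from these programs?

Retirement Saver's Credit: €245,350 is €16,250 into a €20,000 phase-out range, leaving 3,750/20,000 of the credit: €7,360 × 3,750/20,000 = €1,380.
Renter's Relief Credit: €245,350 meets or exceeds the €140,200 cutoff, so the credit is €0.
Education Credit: €245,350 is at or above €244,000, so the credit is €0.
Commuter Credit: €245,350 is at or below the €245,700 threshold, so the full €3,110 applies.
Total: €1,380 + €0 + €0 + €3,110 = €4,490.

€4,490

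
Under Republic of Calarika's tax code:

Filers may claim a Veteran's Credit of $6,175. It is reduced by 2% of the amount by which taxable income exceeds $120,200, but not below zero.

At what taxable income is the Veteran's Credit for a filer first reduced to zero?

$428,950

The credit falls by 2% of each dollar above $120,200, so it reaches zero when the excess is $6,175 / 2% = $308,750: income = $120,200 + $308,750 = $428,950.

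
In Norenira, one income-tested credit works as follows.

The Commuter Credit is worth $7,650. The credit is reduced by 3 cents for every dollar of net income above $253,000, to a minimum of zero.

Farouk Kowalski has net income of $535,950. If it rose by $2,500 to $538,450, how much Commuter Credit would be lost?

$0

At $535,950 — 3% of the $282,950 excess over $253,000 is $8,488.50 ≥ base, so the credit is $0.
At $538,450 — 3% of the $285,450 excess over $253,000 is $8,563.50 ≥ base, so the credit is $0.
Lost: $0 − $0 = $0.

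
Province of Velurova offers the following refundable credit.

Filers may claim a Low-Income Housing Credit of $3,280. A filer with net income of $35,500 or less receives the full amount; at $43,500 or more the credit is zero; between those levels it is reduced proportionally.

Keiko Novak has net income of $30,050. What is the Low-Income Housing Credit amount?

$3,280

Low-Income Housing Credit: $30,050 is at or below the $35,500 threshold, so the full $3,280 applies.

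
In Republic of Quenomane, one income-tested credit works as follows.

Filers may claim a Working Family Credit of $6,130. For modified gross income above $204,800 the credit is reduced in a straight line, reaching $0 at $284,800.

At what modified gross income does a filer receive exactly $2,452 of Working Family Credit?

$252,800

$2,452 is 2,452/6,130 of the full $6,130, so 3,678/6,130 of the $80,000 range has been used: income = $204,800 + $80,000 × 3,678/6,130 = $252,800.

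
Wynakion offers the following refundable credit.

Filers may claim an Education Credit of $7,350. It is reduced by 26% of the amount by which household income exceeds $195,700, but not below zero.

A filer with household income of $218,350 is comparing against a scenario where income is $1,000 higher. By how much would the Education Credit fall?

$260

At $218,350 — 26% of the $22,650 excess over $195,700 is $5,889; credit = $7,350 − $5,889 = $1,461.
At $219,350 — 26% of the $23,650 excess over $195,700 is $6,149; credit = $7,350 − $6,149 = $1,201.
Lost: $1,461 − $1,201 = $260.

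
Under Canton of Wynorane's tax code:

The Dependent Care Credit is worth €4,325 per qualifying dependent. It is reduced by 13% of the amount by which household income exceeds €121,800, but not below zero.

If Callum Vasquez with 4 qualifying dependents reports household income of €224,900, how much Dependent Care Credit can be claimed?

Dependent Care Credit: base = 4 × €4,325 = €17,300. 13% of the €103,100 excess over €121,800 is €13,403; credit = €17,300 − €13,403 = €3,897.

€3,897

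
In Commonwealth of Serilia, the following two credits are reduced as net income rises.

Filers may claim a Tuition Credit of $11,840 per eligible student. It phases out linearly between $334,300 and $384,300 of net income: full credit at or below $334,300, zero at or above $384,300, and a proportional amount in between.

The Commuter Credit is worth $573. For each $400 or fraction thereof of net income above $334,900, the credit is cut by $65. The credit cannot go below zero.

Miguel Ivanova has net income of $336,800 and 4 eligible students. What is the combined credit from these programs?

Tuition Credit: base = 4 × $11,840 = $47,360. $336,800 is $2,500 into a $50,000 phase-out range, leaving 47,500/50,000 of the credit: $47,360 × 47,500/50,000 = $44,992.
Commuter Credit: income exceeds $334,900 by $1,900, which is 5 full-or-partial $400 increments; reduction = 5 × $65 = $325, leaving $248.
Total: $44,992 + $248 = $45,240.

$45,240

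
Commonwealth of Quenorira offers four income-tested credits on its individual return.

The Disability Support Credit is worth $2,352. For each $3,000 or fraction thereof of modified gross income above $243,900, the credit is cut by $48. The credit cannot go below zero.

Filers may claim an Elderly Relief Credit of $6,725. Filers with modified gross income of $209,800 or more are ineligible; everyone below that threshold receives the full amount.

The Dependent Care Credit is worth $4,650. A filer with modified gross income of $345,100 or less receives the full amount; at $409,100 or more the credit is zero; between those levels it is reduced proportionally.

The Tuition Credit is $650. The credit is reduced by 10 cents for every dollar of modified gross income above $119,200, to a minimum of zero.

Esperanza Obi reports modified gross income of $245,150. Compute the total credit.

$6,954

Disability Support Credit: income exceeds $243,900 by $1,250, which is 1 full-or-partial $3,000 increment; reduction = 1 × $48 = $48, leaving $2,304.
Elderly Relief Credit: $245,150 meets or exceeds the $209,800 cutoff, so the credit is $0.
Dependent Care Credit: $245,150 is at or below the $345,100 threshold, so the full $4,650 applies.
Tuition Credit: 10% of the $125,950 excess over $119,200 is $12,595 ≥ base, so the credit is $0.
Total: $2,304 + $0 + $4,650 + $0 = $6,954.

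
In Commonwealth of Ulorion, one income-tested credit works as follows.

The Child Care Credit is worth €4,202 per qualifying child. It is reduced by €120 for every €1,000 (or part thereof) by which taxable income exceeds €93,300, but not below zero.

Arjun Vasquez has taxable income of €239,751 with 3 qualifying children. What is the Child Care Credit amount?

€0

Child Care Credit: base = 3 × €4,202 = €12,606. income exceeds €93,300 by €146,451 → 147 increments × €120 = €17,640 ≥ base, so the credit is €0.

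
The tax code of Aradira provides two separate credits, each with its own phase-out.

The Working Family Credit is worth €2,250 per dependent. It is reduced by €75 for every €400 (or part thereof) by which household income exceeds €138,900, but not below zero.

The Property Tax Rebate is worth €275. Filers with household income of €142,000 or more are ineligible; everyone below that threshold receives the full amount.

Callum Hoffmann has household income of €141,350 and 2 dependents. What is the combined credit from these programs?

€4,250

Working Family Credit: base = 2 × €2,250 = €4,500. income exceeds €138,900 by €2,450, which is 7 full-or-partial €400 increments; reduction = 7 × €75 = €525, leaving €3,975.
Property Tax Rebate: €141,350 is below the €142,000 cutoff, so the full €275 applies.
Total: €3,975 + €275 = €4,250.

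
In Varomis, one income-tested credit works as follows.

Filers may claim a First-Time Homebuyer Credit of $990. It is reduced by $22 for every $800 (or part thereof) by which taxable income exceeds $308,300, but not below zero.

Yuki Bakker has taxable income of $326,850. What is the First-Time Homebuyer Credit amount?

First-Time Homebuyer Credit: income exceeds $308,300 by $18,550, which is 24 full-or-partial $800 increments; reduction = 24 × $22 = $528, leaving $462.

$462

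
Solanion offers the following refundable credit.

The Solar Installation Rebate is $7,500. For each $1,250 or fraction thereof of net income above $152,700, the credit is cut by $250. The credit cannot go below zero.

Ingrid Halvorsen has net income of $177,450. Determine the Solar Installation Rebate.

$2,500

Solar Installation Rebate: income exceeds $152,700 by $24,750, which is 20 full-or-partial $1,250 increments; reduction = 20 × $250 = $5,000, leaving $2,500.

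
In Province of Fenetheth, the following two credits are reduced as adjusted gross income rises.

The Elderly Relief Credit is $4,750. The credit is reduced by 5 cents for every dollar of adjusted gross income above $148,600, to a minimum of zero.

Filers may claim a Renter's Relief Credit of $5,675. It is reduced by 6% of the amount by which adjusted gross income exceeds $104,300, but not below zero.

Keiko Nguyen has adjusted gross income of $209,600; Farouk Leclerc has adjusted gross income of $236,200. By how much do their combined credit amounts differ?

$1,330

Keiko ($209,600): Elderly Relief Credit: 5% of the $61,000 excess over $148,600 is $3,050; credit = $4,750 − $3,050 = $1,700. Renter's Relief Credit: 6% of the $105,300 excess over $104,300 is $6,318 ≥ base, so the credit is $0. total $1,700 + $0 = $1,700
Farouk ($236,200): Elderly Relief Credit: 5% of the $87,600 excess over $148,600 is $4,380; credit = $4,750 − $4,380 = $370. Renter's Relief Credit: 6% of the $131,900 excess over $104,300 is $7,914 ≥ base, so the credit is $0. total $370 + $0 = $370
Difference: |$1,700 − $370| = $1,330.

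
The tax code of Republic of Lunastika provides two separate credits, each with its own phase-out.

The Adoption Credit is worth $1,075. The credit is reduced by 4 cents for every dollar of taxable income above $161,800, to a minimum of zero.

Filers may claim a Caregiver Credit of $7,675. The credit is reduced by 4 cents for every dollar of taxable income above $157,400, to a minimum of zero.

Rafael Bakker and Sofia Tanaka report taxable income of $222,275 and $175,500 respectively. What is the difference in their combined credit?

$2,398

Rafael ($222,275): Adoption Credit: 4% of the $60,475 excess over $161,800 is $2,419 ≥ base, so the credit is $0. Caregiver Credit: 4% of the $64,875 excess over $157,400 is $2,595; credit = $7,675 − $2,595 = $5,080. total $0 + $5,080 = $5,080
Sofia ($175,500): Adoption Credit: 4% of the $13,700 excess over $161,800 is $548; credit = $1,075 − $548 = $527. Caregiver Credit: 4% of the $18,100 excess over $157,400 is $724; credit = $7,675 − $724 = $6,951. total $527 + $6,951 = $7,478
Difference: |$5,080 − $7,478| = $2,398.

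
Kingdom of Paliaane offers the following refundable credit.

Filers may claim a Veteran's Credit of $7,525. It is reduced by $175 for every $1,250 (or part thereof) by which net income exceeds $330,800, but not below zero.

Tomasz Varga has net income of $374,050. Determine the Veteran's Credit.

Veteran's Credit: income exceeds $330,800 by $43,250, which is 35 full-or-partial $1,250 increments; reduction = 35 × $175 = $6,125, leaving $1,400.

$1,400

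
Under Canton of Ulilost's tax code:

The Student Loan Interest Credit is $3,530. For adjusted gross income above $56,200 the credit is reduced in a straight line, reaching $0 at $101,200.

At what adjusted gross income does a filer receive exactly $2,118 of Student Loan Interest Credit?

$74,200

$2,118 is 2,118/3,530 of the full $3,530, so 1,412/3,530 of the $45,000 range has been used: income = $56,200 + $45,000 × 1,412/3,530 = $74,200.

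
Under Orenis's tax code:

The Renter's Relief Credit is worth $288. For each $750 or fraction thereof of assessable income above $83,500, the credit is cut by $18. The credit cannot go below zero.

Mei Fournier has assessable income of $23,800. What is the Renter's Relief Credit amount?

Renter's Relief Credit: $23,800 is at or below the $83,500 threshold, so the full $288 applies.

$288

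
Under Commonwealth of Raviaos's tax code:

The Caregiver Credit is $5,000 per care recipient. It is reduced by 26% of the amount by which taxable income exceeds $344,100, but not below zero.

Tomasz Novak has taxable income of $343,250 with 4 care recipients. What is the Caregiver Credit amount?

$20,000

Caregiver Credit: base = 4 × $5,000 = $20,000. $343,250 is at or below the $344,100 threshold, so the full $20,000 applies.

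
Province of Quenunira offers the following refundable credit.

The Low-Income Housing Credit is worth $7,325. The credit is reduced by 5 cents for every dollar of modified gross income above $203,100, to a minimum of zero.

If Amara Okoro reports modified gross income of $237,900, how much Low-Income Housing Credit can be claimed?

Low-Income Housing Credit: 5% of the $34,800 excess over $203,100 is $1,740; credit = $7,325 − $1,740 = $5,585.

$5,585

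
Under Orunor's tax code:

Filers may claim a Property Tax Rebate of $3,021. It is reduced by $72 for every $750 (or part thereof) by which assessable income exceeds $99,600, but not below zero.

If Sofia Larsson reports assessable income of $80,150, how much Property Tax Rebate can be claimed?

Property Tax Rebate: $80,150 is at or below the $99,600 threshold, so the full $3,021 applies.

$3,021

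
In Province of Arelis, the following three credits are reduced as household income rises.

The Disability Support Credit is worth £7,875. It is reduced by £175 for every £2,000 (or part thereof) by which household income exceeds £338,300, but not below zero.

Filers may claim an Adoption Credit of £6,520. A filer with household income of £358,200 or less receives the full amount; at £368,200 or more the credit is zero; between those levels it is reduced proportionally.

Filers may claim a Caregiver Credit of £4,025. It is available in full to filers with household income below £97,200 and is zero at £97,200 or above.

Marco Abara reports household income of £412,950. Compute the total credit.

£1,225

Disability Support Credit: income exceeds £338,300 by £74,650, which is 38 full-or-partial £2,000 increments; reduction = 38 × £175 = £6,650, leaving £1,225.
Adoption Credit: £412,950 is at or above £368,200, so the credit is £0.
Caregiver Credit: £412,950 meets or exceeds the £97,200 cutoff, so the credit is £0.
Total: £1,225 + £0 + £0 = £1,225.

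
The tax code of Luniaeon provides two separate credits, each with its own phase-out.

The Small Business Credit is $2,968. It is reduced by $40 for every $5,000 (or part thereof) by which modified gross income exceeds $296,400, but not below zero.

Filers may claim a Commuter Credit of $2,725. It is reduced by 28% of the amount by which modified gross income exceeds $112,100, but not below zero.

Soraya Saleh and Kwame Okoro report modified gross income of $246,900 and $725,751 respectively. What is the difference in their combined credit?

$2,968

Soraya ($246,900): Small Business Credit: $246,900 is at or below the $296,400 threshold, so the full $2,968 applies. Commuter Credit: 28% of the $134,800 excess over $112,100 is $37,744 ≥ base, so the credit is $0. total $2,968 + $0 = $2,968
Kwame ($725,751): Small Business Credit: income exceeds $296,400 by $429,351 → 86 increments × $40 = $3,440 ≥ base, so the credit is $0. Commuter Credit: 28% of the $613,651 excess over $112,100 is $171,822.28 ≥ base, so the credit is $0. total $0 + $0 = $0
Difference: |$2,968 − $0| = $2,968.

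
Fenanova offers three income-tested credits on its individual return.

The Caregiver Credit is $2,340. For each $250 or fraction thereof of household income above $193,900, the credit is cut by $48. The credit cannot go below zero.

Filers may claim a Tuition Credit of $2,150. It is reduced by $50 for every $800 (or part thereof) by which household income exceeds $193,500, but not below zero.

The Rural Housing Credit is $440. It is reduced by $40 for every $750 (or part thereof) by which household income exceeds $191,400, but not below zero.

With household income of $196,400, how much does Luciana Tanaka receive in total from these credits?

Caregiver Credit: income exceeds $193,900 by $2,500, which is 10 full-or-partial $250 increments; reduction = 10 × $48 = $480, leaving $1,860.
Tuition Credit: income exceeds $193,500 by $2,900, which is 4 full-or-partial $800 increments; reduction = 4 × $50 = $200, leaving $1,950.
Rural Housing Credit: income exceeds $191,400 by $5,000, which is 7 full-or-partial $750 increments; reduction = 7 × $40 = $280, leaving $160.
Total: $1,860 + $1,950 + $160 = $3,970.

$3,970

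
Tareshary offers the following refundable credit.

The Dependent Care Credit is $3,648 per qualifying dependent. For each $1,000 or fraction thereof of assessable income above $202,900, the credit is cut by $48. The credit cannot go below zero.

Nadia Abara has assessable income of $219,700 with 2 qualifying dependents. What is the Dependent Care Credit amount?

$6,480

Dependent Care Credit: base = 2 × $3,648 = $7,296. income exceeds $202,900 by $16,800, which is 17 full-or-partial $1,000 increments; reduction = 17 × $48 = $816, leaving $6,480.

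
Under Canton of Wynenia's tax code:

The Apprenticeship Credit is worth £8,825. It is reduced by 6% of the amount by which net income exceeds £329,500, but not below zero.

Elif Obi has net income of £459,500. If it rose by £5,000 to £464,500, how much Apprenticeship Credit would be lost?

£300

At £459,500 — 6% of the £130,000 excess over £329,500 is £7,800; credit = £8,825 − £7,800 = £1,025.
At £464,500 — 6% of the £135,000 excess over £329,500 is £8,100; credit = £8,825 − £8,100 = £725.
Lost: £1,025 − £725 = £300.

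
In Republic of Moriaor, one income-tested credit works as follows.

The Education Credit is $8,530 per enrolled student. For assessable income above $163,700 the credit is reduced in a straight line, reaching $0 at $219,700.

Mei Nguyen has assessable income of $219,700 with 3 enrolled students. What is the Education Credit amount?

$0

Education Credit: base = 3 × $8,530 = $25,590. $219,700 is at or above $219,700, so the credit is $0.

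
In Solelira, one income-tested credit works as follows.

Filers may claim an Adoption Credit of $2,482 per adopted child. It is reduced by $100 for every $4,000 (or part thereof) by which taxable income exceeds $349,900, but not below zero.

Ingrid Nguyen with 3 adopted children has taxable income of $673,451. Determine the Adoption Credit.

Adoption Credit: base = 3 × $2,482 = $7,446. income exceeds $349,900 by $323,551 → 81 increments × $100 = $8,100 ≥ base, so the credit is $0.

$0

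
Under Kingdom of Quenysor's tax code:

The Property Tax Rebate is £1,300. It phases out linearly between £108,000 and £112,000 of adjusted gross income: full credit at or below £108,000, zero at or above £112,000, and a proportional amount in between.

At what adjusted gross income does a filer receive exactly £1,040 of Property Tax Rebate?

£1,040 is 1,040/1,300 of the full £1,300, so 260/1,300 of the £4,000 range has been used: income = £108,000 + £4,000 × 260/1,300 = £108,800.

£108,800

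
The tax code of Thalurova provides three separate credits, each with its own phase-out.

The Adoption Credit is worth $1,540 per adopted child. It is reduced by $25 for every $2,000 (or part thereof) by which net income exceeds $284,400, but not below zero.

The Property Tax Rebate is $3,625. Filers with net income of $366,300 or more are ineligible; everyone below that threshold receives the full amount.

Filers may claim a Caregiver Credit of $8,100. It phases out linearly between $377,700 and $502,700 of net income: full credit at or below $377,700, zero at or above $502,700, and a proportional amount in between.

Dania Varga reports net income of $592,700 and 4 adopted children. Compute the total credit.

$2,285

Adoption Credit: base = 4 × $1,540 = $6,160. income exceeds $284,400 by $308,300, which is 155 full-or-partial $2,000 increments; reduction = 155 × $25 = $3,875, leaving $2,285.
Property Tax Rebate: $592,700 meets or exceeds the $366,300 cutoff, so the credit is $0.
Caregiver Credit: $592,700 is at or above $502,700, so the credit is $0.
Total: $2,285 + $0 + $0 = $2,285.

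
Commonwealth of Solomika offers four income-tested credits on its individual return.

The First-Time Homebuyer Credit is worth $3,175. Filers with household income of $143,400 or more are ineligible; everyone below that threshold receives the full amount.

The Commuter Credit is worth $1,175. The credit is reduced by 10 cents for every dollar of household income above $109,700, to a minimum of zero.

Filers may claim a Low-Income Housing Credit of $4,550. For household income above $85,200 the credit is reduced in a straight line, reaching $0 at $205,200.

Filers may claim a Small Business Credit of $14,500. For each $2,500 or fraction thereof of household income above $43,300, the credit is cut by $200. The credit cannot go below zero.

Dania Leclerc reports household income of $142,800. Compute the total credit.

$12,041

First-Time Homebuyer Credit: $142,800 is below the $143,400 cutoff, so the full $3,175 applies.
Commuter Credit: 10% of the $33,100 excess over $109,700 is $3,310 ≥ base, so the credit is $0.
Low-Income Housing Credit: $142,800 is $57,600 into a $120,000 phase-out range, leaving 62,400/120,000 of the credit: $4,550 × 62,400/120,000 = $2,366.
Small Business Credit: income exceeds $43,300 by $99,500, which is 40 full-or-partial $2,500 increments; reduction = 40 × $200 = $8,000, leaving $6,500.
Total: $3,175 + $0 + $2,366 + $6,500 = $12,041.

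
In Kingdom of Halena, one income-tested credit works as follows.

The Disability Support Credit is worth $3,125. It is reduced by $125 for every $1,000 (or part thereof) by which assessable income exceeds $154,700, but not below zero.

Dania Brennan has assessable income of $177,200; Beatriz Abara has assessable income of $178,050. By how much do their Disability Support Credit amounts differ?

Dania ($177,200): Disability Support Credit: income exceeds $154,700 by $22,500, which is 23 full-or-partial $1,000 increments; reduction = 23 × $125 = $2,875, leaving $250.
Beatriz ($178,050): Disability Support Credit: income exceeds $154,700 by $23,350, which is 24 full-or-partial $1,000 increments; reduction = 24 × $125 = $3,000, leaving $125.
Difference: |$250 − $125| = $125.

$125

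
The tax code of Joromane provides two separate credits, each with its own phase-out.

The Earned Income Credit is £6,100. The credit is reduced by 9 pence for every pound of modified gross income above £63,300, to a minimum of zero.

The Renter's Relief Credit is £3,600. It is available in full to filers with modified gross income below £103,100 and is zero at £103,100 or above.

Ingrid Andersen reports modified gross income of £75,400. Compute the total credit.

£8,611

Earned Income Credit: 9% of the £12,100 excess over £63,300 is £1,089; credit = £6,100 − £1,089 = £5,011.
Renter's Relief Credit: £75,400 is below the £103,100 cutoff, so the full £3,600 applies.
Total: £5,011 + £3,600 = £8,611.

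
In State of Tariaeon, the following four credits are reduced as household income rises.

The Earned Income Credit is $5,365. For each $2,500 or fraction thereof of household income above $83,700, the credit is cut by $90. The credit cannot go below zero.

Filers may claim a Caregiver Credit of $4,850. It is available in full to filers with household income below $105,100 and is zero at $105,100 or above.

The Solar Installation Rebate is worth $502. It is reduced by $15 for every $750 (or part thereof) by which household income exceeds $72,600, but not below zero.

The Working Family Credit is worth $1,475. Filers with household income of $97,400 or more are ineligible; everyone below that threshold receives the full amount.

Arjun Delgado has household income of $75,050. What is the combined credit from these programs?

$12,132

Earned Income Credit: $75,050 is at or below the $83,700 threshold, so the full $5,365 applies.
Caregiver Credit: $75,050 is below the $105,100 cutoff, so the full $4,850 applies.
Solar Installation Rebate: income exceeds $72,600 by $2,450, which is 4 full-or-partial $750 increments; reduction = 4 × $15 = $60, leaving $442.
Working Family Credit: $75,050 is below the $97,400 cutoff, so the full $1,475 applies.
Total: $5,365 + $4,850 + $442 + $1,475 = $12,132.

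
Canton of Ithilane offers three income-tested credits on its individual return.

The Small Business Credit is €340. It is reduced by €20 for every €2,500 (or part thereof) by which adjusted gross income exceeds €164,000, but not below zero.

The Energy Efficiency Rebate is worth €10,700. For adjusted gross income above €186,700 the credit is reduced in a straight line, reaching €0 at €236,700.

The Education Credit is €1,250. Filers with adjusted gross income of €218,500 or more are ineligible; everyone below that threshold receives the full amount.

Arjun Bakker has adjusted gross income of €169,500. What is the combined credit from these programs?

€12,230

Small Business Credit: income exceeds €164,000 by €5,500, which is 3 full-or-partial €2,500 increments; reduction = 3 × €20 = €60, leaving €280.
Energy Efficiency Rebate: €169,500 is at or below the €186,700 threshold, so the full €10,700 applies.
Education Credit: €169,500 is below the €218,500 cutoff, so the full €1,250 applies.
Total: €280 + €10,700 + €1,250 = €12,230.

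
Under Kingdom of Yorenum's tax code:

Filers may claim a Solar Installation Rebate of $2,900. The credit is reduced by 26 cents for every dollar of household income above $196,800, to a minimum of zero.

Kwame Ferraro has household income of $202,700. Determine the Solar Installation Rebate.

Solar Installation Rebate: 26% of the $5,900 excess over $196,800 is $1,534; credit = $2,900 − $1,534 = $1,366.

$1,366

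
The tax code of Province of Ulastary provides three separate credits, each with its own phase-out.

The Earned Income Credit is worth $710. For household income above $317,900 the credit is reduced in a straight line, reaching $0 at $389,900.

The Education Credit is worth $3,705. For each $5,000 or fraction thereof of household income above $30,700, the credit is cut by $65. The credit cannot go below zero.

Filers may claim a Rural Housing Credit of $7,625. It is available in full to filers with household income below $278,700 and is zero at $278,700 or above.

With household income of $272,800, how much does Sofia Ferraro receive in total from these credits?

Earned Income Credit: $272,800 is at or below the $317,900 threshold, so the full $710 applies.
Education Credit: income exceeds $30,700 by $242,100, which is 49 full-or-partial $5,000 increments; reduction = 49 × $65 = $3,185, leaving $520.
Rural Housing Credit: $272,800 is below the $278,700 cutoff, so the full $7,625 applies.
Total: $710 + $520 + $7,625 = $8,855.

$8,855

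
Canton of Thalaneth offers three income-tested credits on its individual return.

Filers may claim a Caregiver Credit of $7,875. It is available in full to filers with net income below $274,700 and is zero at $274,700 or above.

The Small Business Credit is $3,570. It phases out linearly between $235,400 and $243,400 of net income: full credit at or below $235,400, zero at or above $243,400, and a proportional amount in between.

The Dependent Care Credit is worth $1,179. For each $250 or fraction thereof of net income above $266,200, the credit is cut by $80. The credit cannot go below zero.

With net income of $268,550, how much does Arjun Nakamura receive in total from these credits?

$8,254

Caregiver Credit: $268,550 is below the $274,700 cutoff, so the full $7,875 applies.
Small Business Credit: $268,550 is at or above $243,400, so the credit is $0.
Dependent Care Credit: income exceeds $266,200 by $2,350, which is 10 full-or-partial $250 increments; reduction = 10 × $80 = $800, leaving $379.
Total: $7,875 + $0 + $379 = $8,254.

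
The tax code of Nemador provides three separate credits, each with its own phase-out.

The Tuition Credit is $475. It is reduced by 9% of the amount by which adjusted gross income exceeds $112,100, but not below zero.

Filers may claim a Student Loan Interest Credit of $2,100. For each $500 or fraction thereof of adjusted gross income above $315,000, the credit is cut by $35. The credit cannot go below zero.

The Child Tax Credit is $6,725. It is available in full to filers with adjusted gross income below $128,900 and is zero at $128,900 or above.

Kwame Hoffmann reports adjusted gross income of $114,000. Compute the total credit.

$9,129

Tuition Credit: 9% of the $1,900 excess over $112,100 is $171; credit = $475 − $171 = $304.
Student Loan Interest Credit: $114,000 is at or below the $315,000 threshold, so the full $2,100 applies.
Child Tax Credit: $114,000 is below the $128,900 cutoff, so the full $6,725 applies.
Total: $304 + $2,100 + $6,725 = $9,129.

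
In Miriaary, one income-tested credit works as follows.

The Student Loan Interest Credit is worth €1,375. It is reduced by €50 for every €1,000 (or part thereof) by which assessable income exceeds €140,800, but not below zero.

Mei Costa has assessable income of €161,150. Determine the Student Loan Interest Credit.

Student Loan Interest Credit: income exceeds €140,800 by €20,350, which is 21 full-or-partial €1,000 increments; reduction = 21 × €50 = €1,050, leaving €325.

€325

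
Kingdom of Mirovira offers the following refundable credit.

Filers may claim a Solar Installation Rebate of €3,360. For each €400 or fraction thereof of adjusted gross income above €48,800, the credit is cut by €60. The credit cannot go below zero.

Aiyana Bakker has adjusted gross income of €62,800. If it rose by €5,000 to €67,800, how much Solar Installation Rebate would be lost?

At €62,800 — income exceeds €48,800 by €14,000, which is 35 full-or-partial €400 increments; reduction = 35 × €60 = €2,100, leaving €1,260.
At €67,800 — income exceeds €48,800 by €19,000, which is 48 full-or-partial €400 increments; reduction = 48 × €60 = €2,880, leaving €480.
Lost: €1,260 − €480 = €780.

€780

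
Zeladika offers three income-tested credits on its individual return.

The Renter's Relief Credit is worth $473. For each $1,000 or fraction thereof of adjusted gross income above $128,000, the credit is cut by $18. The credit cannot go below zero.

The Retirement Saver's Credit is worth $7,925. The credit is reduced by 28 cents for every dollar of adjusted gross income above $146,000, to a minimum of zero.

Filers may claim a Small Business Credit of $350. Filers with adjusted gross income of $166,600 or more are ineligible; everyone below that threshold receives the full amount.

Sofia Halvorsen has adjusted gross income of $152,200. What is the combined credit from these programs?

Renter's Relief Credit: income exceeds $128,000 by $24,200, which is 25 full-or-partial $1,000 increments; reduction = 25 × $18 = $450, leaving $23.
Retirement Saver's Credit: 28% of the $6,200 excess over $146,000 is $1,736; credit = $7,925 − $1,736 = $6,189.
Small Business Credit: $152,200 is below the $166,600 cutoff, so the full $350 applies.
Total: $23 + $6,189 + $350 = $6,562.

$6,562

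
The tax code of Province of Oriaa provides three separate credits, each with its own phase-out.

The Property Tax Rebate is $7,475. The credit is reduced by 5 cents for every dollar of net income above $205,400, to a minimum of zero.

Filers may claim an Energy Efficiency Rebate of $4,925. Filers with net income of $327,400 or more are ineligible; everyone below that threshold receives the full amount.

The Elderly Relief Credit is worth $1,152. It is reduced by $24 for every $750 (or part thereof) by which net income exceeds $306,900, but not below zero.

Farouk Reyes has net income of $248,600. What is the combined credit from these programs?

Property Tax Rebate: 5% of the $43,200 excess over $205,400 is $2,160; credit = $7,475 − $2,160 = $5,315.
Energy Efficiency Rebate: $248,600 is below the $327,400 cutoff, so the full $4,925 applies.
Elderly Relief Credit: $248,600 is at or below the $306,900 threshold, so the full $1,152 applies.
Total: $5,315 + $4,925 + $1,152 = $11,392.

$11,392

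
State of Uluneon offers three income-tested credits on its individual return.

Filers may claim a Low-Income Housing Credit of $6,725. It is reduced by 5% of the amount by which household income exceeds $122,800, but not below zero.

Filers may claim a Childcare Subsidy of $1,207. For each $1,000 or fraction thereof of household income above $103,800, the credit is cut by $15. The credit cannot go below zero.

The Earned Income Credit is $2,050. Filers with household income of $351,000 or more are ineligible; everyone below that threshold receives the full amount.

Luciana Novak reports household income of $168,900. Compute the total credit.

$6,687

Low-Income Housing Credit: 5% of the $46,100 excess over $122,800 is $2,305; credit = $6,725 − $2,305 = $4,420.
Childcare Subsidy: income exceeds $103,800 by $65,100, which is 66 full-or-partial $1,000 increments; reduction = 66 × $15 = $990, leaving $217.
Earned Income Credit: $168,900 is below the $351,000 cutoff, so the full $2,050 applies.
Total: $4,420 + $217 + $2,050 = $6,687.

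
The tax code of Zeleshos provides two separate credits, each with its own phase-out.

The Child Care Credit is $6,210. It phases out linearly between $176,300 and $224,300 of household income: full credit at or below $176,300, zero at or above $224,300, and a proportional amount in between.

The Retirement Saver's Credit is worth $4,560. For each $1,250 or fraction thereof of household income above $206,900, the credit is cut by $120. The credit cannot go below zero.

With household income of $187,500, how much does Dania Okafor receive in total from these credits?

Child Care Credit: $187,500 is $11,200 into a $48,000 phase-out range, leaving 36,800/48,000 of the credit: $6,210 × 36,800/48,000 = $4,761.
Retirement Saver's Credit: $187,500 is at or below the $206,900 threshold, so the full $4,560 applies.
Total: $4,761 + $4,560 = $9,321.

$9,321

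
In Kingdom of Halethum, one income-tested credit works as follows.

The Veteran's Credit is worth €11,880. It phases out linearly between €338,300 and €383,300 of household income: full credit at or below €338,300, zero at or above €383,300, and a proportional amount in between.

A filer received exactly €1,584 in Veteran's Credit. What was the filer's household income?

€1,584 is 1,584/11,880 of the full €11,880, so 10,296/11,880 of the €45,000 range has been used: income = €338,300 + €45,000 × 10,296/11,880 = €377,300.

€377,300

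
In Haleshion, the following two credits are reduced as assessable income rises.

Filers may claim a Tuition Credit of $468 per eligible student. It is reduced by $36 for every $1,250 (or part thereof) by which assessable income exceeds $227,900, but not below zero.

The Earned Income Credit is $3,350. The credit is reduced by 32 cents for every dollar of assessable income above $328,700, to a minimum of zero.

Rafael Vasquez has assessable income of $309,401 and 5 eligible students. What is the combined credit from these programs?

$3,350

Tuition Credit: base = 5 × $468 = $2,340. income exceeds $227,900 by $81,501 → 66 increments × $36 = $2,376 ≥ base, so the credit is $0.
Earned Income Credit: $309,401 is at or below the $328,700 threshold, so the full $3,350 applies.
Total: $0 + $3,350 = $3,350.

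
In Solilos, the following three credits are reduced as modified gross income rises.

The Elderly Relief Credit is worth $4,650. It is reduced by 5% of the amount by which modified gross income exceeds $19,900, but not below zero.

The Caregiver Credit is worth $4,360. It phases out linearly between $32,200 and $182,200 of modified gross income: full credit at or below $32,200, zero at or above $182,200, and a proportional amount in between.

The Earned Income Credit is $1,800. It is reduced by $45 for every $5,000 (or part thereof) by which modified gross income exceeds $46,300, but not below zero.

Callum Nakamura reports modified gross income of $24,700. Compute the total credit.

Elderly Relief Credit: 5% of the $4,800 excess over $19,900 is $240; credit = $4,650 − $240 = $4,410.
Caregiver Credit: $24,700 is at or below the $32,200 threshold, so the full $4,360 applies.
Earned Income Credit: $24,700 is at or below the $46,300 threshold, so the full $1,800 applies.
Total: $4,410 + $4,360 + $1,800 = $10,570.

$10,570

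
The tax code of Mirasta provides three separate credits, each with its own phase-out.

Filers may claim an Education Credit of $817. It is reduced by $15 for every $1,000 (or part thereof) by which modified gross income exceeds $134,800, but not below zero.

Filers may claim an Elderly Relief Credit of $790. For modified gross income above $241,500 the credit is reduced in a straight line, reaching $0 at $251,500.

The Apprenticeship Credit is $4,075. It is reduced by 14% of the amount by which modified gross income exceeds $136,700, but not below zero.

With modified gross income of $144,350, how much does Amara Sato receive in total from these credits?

$4,461

Education Credit: income exceeds $134,800 by $9,550, which is 10 full-or-partial $1,000 increments; reduction = 10 × $15 = $150, leaving $667.
Elderly Relief Credit: $144,350 is at or below the $241,500 threshold, so the full $790 applies.
Apprenticeship Credit: 14% of the $7,650 excess over $136,700 is $1,071; credit = $4,075 − $1,071 = $3,004.
Total: $667 + $790 + $3,004 = $4,461.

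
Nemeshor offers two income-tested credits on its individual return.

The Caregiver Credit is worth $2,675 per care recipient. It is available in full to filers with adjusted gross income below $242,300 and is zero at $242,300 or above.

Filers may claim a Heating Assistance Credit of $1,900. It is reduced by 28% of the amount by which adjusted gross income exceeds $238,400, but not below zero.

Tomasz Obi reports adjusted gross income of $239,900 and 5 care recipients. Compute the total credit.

$14,855

Caregiver Credit: base = 5 × $2,675 = $13,375. $239,900 is below the $242,300 cutoff, so the full $13,375 applies.
Heating Assistance Credit: 28% of the $1,500 excess over $238,400 is $420; credit = $1,900 − $420 = $1,480.
Total: $13,375 + $1,480 = $14,855.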